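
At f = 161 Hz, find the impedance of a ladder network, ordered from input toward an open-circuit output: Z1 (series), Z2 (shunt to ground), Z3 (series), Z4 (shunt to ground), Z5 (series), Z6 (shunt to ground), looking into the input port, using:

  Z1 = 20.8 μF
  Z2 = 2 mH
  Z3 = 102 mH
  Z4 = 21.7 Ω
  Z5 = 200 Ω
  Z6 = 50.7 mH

Step 1 — Angular frequency: ω = 2π·f = 2π·161 = 1012 rad/s.
Step 2 — Component impedances:
  Z1: Z = 1/(jωC) = -j/(ω·C) = 0 - j47.53 Ω
  Z2: Z = jωL = j·1012·0.002 = 0 + j2.023 Ω
  Z3: Z = jωL = j·1012·0.102 = 0 + j103.2 Ω
  Z4: Z = R = 21.7 Ω
  Z5: Z = R = 200 Ω
  Z6: Z = jωL = j·1012·0.0507 = 0 + j51.29 Ω
Step 3 — Ladder network (open output): work backward from the far end, alternating series and parallel combinations. Z_in = 0.006973 - j45.54 Ω = 45.54∠-90.0° Ω.

Z = 0.006973 - j45.54 Ω = 45.54∠-90.0° Ω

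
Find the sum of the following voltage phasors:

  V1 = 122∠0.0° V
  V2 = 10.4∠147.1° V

Step 1 — Convert each phasor to rectangular form:
  V1 = 122·(cos(0.0°) + j·sin(0.0°)) = 122 V
  V2 = 10.4·(cos(147.1°) + j·sin(147.1°)) = -8.732 + j5.649 V
Step 2 — Sum components: V_total = 113.3 + j5.649 V.
Step 3 — Convert to polar: |V_total| = 113.4 V, ∠V_total = 2.9°.

V_total = 113.4∠2.9° V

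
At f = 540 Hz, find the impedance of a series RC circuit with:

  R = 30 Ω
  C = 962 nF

Step 1 — Angular frequency: ω = 2π·f = 2π·540 = 3393 rad/s.
Step 2 — Component impedances:
  R: Z = R = 30 Ω
  C: Z = 1/(jωC) = -j/(ω·C) = 0 - j306.4 Ω
Step 3 — Series combination: Z_total = R + C = 30 - j306.4 Ω = 307.8∠-84.4° Ω.

Z = 30 - j306.4 Ω = 307.8∠-84.4° Ω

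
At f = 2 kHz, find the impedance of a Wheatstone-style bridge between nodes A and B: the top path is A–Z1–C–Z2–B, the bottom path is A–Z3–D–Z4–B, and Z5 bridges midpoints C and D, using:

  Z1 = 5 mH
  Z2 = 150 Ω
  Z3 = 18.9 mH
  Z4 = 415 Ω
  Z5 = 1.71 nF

Step 1 — Angular frequency: ω = 2π·f = 2π·2000 = 1.257e+04 rad/s.
Step 2 — Component impedances:
  Z1: Z = jωL = j·1.257e+04·0.005 = 0 + j62.83 Ω
  Z2: Z = R = 150 Ω
  Z3: Z = jωL = j·1.257e+04·0.0189 = 0 + j237.5 Ω
  Z4: Z = R = 415 Ω
  Z5: Z = 1/(jωC) = -j/(ω·C) = 0 - j4.654e+04 Ω
Step 3 — Bridge requires nodal analysis (the Z5 bridge couples midpoints C and D, so the two paths cannot be reduced to a simple series/parallel combination). Setting node B to ground and injecting 1 A at node A, the 3-node admittance system at A, C, D solves to V_A = Z_AB = 110.6 + j50.43 Ω = 121.5∠24.5° Ω.

Z = 110.6 + j50.43 Ω = 121.5∠24.5° Ω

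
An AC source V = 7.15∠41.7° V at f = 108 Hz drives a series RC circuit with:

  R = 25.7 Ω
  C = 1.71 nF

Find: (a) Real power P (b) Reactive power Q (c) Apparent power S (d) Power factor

Step 1 — Angular frequency: ω = 2π·f = 2π·108 = 678.6 rad/s.
Step 2 — Component impedances:
  R: Z = R = 25.7 Ω
  C: Z = 1/(jωC) = -j/(ω·C) = 0 - j8.618e+05 Ω
Step 3 — Series combination: Z_total = R + C = 25.7 - j8.618e+05 Ω = 8.618e+05∠-90.0° Ω.
Step 4 — Source phasor: V = 7.15∠41.7° V = 5.338 + j4.756 V.
Step 5 — Current: I = V / Z = -5.519e-06 + j6.195e-06 A = 8.297e-06∠131.7° A.
Step 6 — Complex power: S = V·I* = 1.769e-09 - j5.932e-05 VA.
Step 7 — Real power: P = Re(S) = 1.769e-09 W.
Step 8 — Reactive power: Q = Im(S) = -5.932e-05 VAR.
Step 9 — Apparent power: |S| = 5.932e-05 VA.
Step 10 — Power factor: PF = P/|S| = 2.982e-05 (leading).

(a) P = 1.769e-09 W  (b) Q = -5.932e-05 VAR  (c) S = 5.932e-05 VA  (d) PF = 2.982e-05 (leading)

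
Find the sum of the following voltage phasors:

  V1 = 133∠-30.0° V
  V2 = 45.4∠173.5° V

Step 1 — Convert each phasor to rectangular form:
  V1 = 133·(cos(-30.0°) + j·sin(-30.0°)) = 115.2 - j66.5 V
  V2 = 45.4·(cos(173.5°) + j·sin(173.5°)) = -45.11 + j5.139 V
Step 2 — Sum components: V_total = 70.07 - j61.36 V.
Step 3 — Convert to polar: |V_total| = 93.14 V, ∠V_total = -41.2°.

V_total = 93.14∠-41.2° V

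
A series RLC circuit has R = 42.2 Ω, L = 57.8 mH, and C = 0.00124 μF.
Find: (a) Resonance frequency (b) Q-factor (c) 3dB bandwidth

Step 1 — Resonance: ω₀ = 1/√(LC) = 1/√(0.0578·1.24e-09) = 1.181e+05 rad/s.
Step 2 — f₀ = ω₀/(2π) = 1.88e+04 Hz.
Step 3 — Series Q: Q = ω₀L/R = 1.181e+05·0.0578/42.2 = 161.8.
Step 4 — Bandwidth: Δω = ω₀/Q = 730.1 rad/s; BW = Δω/(2π) = 116.2 Hz.

(a) f₀ = 1.88e+04 Hz  (b) Q = 161.8  (c) BW = 116.2 Hz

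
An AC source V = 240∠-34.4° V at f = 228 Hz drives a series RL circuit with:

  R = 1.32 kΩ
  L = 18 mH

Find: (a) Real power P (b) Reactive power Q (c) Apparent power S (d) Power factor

Step 1 — Angular frequency: ω = 2π·f = 2π·228 = 1433 rad/s.
Step 2 — Component impedances:
  R: Z = R = 1320 Ω
  L: Z = jωL = j·1433·0.018 = 0 + j25.79 Ω
Step 3 — Series combination: Z_total = R + L = 1320 + j25.79 Ω = 1320∠1.1° Ω.
Step 4 — Source phasor: V = 240∠-34.4° V = 198 - j135.6 V.
Step 5 — Current: I = V / Z = 0.148 - j0.1056 A = 0.1818∠-35.5° A.
Step 6 — Complex power: S = V·I* = 43.62 + j0.8521 VA.
Step 7 — Real power: P = Re(S) = 43.62 W.
Step 8 — Reactive power: Q = Im(S) = 0.8521 VAR.
Step 9 — Apparent power: |S| = 43.63 VA.
Step 10 — Power factor: PF = P/|S| = 0.9998 (lagging).

(a) P = 43.62 W  (b) Q = 0.8521 VAR  (c) S = 43.63 VA  (d) PF = 0.9998 (lagging)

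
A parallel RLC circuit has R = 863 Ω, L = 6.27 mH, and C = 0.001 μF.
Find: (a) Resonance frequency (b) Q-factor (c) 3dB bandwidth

Step 1 — Resonance: ω₀ = 1/√(LC) = 1/√(0.00627·1e-09) = 3.994e+05 rad/s.
Step 2 — f₀ = ω₀/(2π) = 6.356e+04 Hz.
Step 3 — Parallel Q: Q = R/(ω₀L) = 863/(3.994e+05·0.00627) = 0.3446.
Step 4 — Bandwidth: Δω = ω₀/Q = 1.159e+06 rad/s; BW = Δω/(2π) = 1.844e+05 Hz.

(a) f₀ = 6.356e+04 Hz  (b) Q = 0.3446  (c) BW = 1.844e+05 Hz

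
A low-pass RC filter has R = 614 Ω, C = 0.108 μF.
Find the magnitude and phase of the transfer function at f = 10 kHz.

Step 1 — Angular frequency: ω = 2π·1e+04 = 6.283e+04 rad/s.
Step 2 — Transfer function: H(jω) = 1/(1 + jωRC).
Step 3 — Denominator: 1 + jωRC = 1 + j·6.283e+04·614·1.08e-07 = 1 + j4.167.
Step 4 — H = 0.05447 - j0.2269.
Step 5 — Magnitude: |H| = 0.2334 (-12.6 dB); phase: φ = -76.5°.

|H| = 0.2334 (-12.6 dB), φ = -76.5°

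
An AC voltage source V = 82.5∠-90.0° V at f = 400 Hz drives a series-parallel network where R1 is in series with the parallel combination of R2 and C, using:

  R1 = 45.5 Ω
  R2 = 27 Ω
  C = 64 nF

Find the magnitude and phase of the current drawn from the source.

Step 1 — Angular frequency: ω = 2π·f = 2π·400 = 2513 rad/s.
Step 2 — Component impedances:
  R1: Z = R = 45.5 Ω
  R2: Z = R = 27 Ω
  C: Z = 1/(jωC) = -j/(ω·C) = 0 - j6217 Ω
Step 3 — Parallel branch: R2 || C = 1/(1/R2 + 1/C) = 27 - j0.1173 Ω.
Step 4 — Series with R1: Z_total = R1 + (R2 || C) = 72.5 - j0.1173 Ω = 72.5∠-0.1° Ω.
Step 5 — Source phasor: V = 82.5∠-90.0° V = 0 - j82.5 V.
Step 6 — Ohm's law: I = V / Z_total = (0 - j82.5) / (72.5 - j0.1173) = 0.00184 - j1.138 A.
Step 7 — Convert to polar: |I| = 1.138 A, ∠I = -89.9°.

I = 1.138∠-89.9° A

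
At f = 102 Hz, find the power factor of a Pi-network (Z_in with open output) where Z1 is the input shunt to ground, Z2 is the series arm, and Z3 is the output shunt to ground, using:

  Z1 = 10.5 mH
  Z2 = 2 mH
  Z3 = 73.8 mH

Step 1 — Angular frequency: ω = 2π·f = 2π·102 = 640.9 rad/s.
Step 2 — Component impedances:
  Z1: Z = jωL = j·640.9·0.0105 = 0 + j6.729 Ω
  Z2: Z = jωL = j·640.9·0.002 = 0 + j1.282 Ω
  Z3: Z = jωL = j·640.9·0.0738 = 0 + j47.3 Ω
Step 3 — With open output, the series arm Z2 and the output shunt Z3 appear in series to ground: Z2 + Z3 = 0 + j48.58 Ω.
Step 4 — Parallel with input shunt Z1: Z_in = Z1 || (Z2 + Z3) = 0 + j5.911 Ω = 5.911∠90.0° Ω.
Step 5 — Power factor: PF = cos(φ) = Re(Z)/|Z| = -0/5.911 = -0.
Step 6 — Type: Im(Z) = 5.911 ⇒ lagging (phase φ = 90.0°).

PF = -0 (lagging, φ = 90.0°)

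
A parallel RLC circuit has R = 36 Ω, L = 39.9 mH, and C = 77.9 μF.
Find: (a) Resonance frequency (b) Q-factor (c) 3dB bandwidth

Step 1 — Resonance: ω₀ = 1/√(LC) = 1/√(0.0399·7.79e-05) = 567.2 rad/s.
Step 2 — f₀ = ω₀/(2π) = 90.27 Hz.
Step 3 — Parallel Q: Q = R/(ω₀L) = 36/(567.2·0.0399) = 1.591.
Step 4 — Bandwidth: Δω = ω₀/Q = 356.6 rad/s; BW = Δω/(2π) = 56.75 Hz.

(a) f₀ = 90.27 Hz  (b) Q = 1.591  (c) BW = 56.75 Hz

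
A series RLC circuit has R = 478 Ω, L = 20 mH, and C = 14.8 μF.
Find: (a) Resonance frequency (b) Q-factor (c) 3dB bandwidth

Step 1 — Resonance: ω₀ = 1/√(LC) = 1/√(0.02·1.48e-05) = 1838 rad/s.
Step 2 — f₀ = ω₀/(2π) = 292.5 Hz.
Step 3 — Series Q: Q = ω₀L/R = 1838·0.02/478 = 0.07691.
Step 4 — Bandwidth: Δω = ω₀/Q = 2.39e+04 rad/s; BW = Δω/(2π) = 3804 Hz.

(a) f₀ = 292.5 Hz  (b) Q = 0.07691  (c) BW = 3804 Hz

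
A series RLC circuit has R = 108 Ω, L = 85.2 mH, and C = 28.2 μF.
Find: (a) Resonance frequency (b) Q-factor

Step 1 — Resonance condition Im(Z)=0 gives ω₀ = 1/√(LC).
Step 2 — ω₀ = 1/√(0.0852·2.82e-05) = 645.1 rad/s.
Step 3 — f₀ = ω₀/(2π) = 102.7 Hz.
Step 4 — Series Q: Q = ω₀L/R = 645.1·0.0852/108 = 0.5089.

(a) f₀ = 102.7 Hz  (b) Q = 0.5089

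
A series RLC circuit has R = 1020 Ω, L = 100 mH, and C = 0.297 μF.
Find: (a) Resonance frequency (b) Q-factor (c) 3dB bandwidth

Step 1 — Resonance: ω₀ = 1/√(LC) = 1/√(0.1·2.97e-07) = 5803 rad/s.
Step 2 — f₀ = ω₀/(2π) = 923.5 Hz.
Step 3 — Series Q: Q = ω₀L/R = 5803·0.1/1020 = 0.5689.
Step 4 — Bandwidth: Δω = ω₀/Q = 1.02e+04 rad/s; BW = Δω/(2π) = 1623 Hz.

(a) f₀ = 923.5 Hz  (b) Q = 0.5689  (c) BW = 1623 Hz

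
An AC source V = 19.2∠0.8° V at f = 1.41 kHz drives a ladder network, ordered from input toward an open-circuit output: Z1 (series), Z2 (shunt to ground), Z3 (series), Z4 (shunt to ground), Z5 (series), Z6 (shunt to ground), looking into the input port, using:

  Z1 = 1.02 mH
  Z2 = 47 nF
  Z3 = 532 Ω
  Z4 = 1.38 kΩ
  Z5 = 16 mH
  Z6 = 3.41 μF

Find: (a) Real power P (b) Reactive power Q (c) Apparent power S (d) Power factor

Step 1 — Angular frequency: ω = 2π·f = 2π·1410 = 8859 rad/s.
Step 2 — Component impedances:
  Z1: Z = jωL = j·8859·0.00102 = 0 + j9.036 Ω
  Z2: Z = 1/(jωC) = -j/(ω·C) = 0 - j2402 Ω
  Z3: Z = R = 532 Ω
  Z4: Z = R = 1380 Ω
  Z5: Z = jωL = j·8859·0.016 = 0 + j141.7 Ω
  Z6: Z = 1/(jωC) = -j/(ω·C) = 0 - j33.1 Ω
Step 3 — Ladder network (open output): work backward from the far end, alternating series and parallel combinations. Z_in = 561.4 - j10.2 Ω = 561.5∠-1.0° Ω.
Step 4 — Source phasor: V = 19.2∠0.8° V = 19.2 + j0.2681 V.
Step 5 — Current: I = V / Z = 0.03418 + j0.001098 A = 0.03419∠1.8° A.
Step 6 — Complex power: S = V·I* = 0.6564 - j0.01193 VA.
Step 7 — Real power: P = Re(S) = 0.6564 W.
Step 8 — Reactive power: Q = Im(S) = -0.01193 VAR.
Step 9 — Apparent power: |S| = 0.6565 VA.
Step 10 — Power factor: PF = P/|S| = 0.9998 (leading).

(a) P = 0.6564 W  (b) Q = -0.01193 VAR  (c) S = 0.6565 VA  (d) PF = 0.9998 (leading)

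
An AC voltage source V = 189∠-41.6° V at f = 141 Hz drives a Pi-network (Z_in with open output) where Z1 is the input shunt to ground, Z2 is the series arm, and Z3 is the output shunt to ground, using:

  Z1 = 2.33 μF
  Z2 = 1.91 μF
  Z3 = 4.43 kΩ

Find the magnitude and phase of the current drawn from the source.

Step 1 — Angular frequency: ω = 2π·f = 2π·141 = 885.9 rad/s.
Step 2 — Component impedances:
  Z1: Z = 1/(jωC) = -j/(ω·C) = 0 - j484.4 Ω
  Z2: Z = 1/(jωC) = -j/(ω·C) = 0 - j591 Ω
  Z3: Z = R = 4430 Ω
Step 3 — With open output, the series arm Z2 and the output shunt Z3 appear in series to ground: Z2 + Z3 = 4430 - j591 Ω.
Step 4 — Parallel with input shunt Z1: Z_in = Z1 || (Z2 + Z3) = 50.03 - j472.3 Ω = 474.9∠-84.0° Ω.
Step 5 — Source phasor: V = 189∠-41.6° V = 141.3 - j125.5 V.
Step 6 — Ohm's law: I = V / Z_total = (141.3 - j125.5) / (50.03 - j472.3) = 0.2941 + j0.2681 A.
Step 7 — Convert to polar: |I| = 0.3979 A, ∠I = 42.4°.

I = 0.3979∠42.4° A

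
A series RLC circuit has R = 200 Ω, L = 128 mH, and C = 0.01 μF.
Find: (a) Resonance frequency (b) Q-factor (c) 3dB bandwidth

Step 1 — Resonance: ω₀ = 1/√(LC) = 1/√(0.128·1e-08) = 2.795e+04 rad/s.
Step 2 — f₀ = ω₀/(2π) = 4449 Hz.
Step 3 — Series Q: Q = ω₀L/R = 2.795e+04·0.128/200 = 17.89.
Step 4 — Bandwidth: Δω = ω₀/Q = 1562 rad/s; BW = Δω/(2π) = 248.7 Hz.

(a) f₀ = 4449 Hz  (b) Q = 17.89  (c) BW = 248.7 Hz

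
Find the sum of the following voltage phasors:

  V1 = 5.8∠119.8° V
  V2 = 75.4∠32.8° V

Step 1 — Convert each phasor to rectangular form:
  V1 = 5.8·(cos(119.8°) + j·sin(119.8°)) = -2.882 + j5.033 V
  V2 = 75.4·(cos(32.8°) + j·sin(32.8°)) = 63.38 + j40.84 V
Step 2 — Sum components: V_total = 60.5 + j45.88 V.
Step 3 — Convert to polar: |V_total| = 75.92 V, ∠V_total = 37.2°.

V_total = 75.92∠37.2° V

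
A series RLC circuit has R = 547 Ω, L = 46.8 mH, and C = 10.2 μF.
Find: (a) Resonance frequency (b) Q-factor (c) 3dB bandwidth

Step 1 — Resonance: ω₀ = 1/√(LC) = 1/√(0.0468·1.02e-05) = 1447 rad/s.
Step 2 — f₀ = ω₀/(2π) = 230.4 Hz.
Step 3 — Series Q: Q = ω₀L/R = 1447·0.0468/547 = 0.1238.
Step 4 — Bandwidth: Δω = ω₀/Q = 1.169e+04 rad/s; BW = Δω/(2π) = 1860 Hz.

(a) f₀ = 230.4 Hz  (b) Q = 0.1238  (c) BW = 1860 Hz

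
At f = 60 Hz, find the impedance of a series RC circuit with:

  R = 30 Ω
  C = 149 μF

Step 1 — Angular frequency: ω = 2π·f = 2π·60 = 377 rad/s.
Step 2 — Component impedances:
  R: Z = R = 30 Ω
  C: Z = 1/(jωC) = -j/(ω·C) = 0 - j17.8 Ω
Step 3 — Series combination: Z_total = R + C = 30 - j17.8 Ω = 34.88∠-30.7° Ω.

Z = 30 - j17.8 Ω = 34.88∠-30.7° Ω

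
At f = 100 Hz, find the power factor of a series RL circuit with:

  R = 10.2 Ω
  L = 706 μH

Step 1 — Angular frequency: ω = 2π·f = 2π·100 = 628.3 rad/s.
Step 2 — Component impedances:
  R: Z = R = 10.2 Ω
  L: Z = jωL = j·628.3·0.000706 = 0 + j0.4436 Ω
Step 3 — Series combination: Z_total = R + L = 10.2 + j0.4436 Ω = 10.21∠2.5° Ω.
Step 4 — Power factor: PF = cos(φ) = Re(Z)/|Z| = 10.2/10.2096 = 0.9991.
Step 5 — Type: Im(Z) = 0.4436 ⇒ lagging (phase φ = 2.5°).

PF = 0.9991 (lagging, φ = 2.5°)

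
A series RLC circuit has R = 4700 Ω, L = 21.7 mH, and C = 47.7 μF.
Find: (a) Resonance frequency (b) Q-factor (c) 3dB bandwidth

Step 1 — Resonance condition Im(Z)=0 gives ω₀ = 1/√(LC).
Step 2 — ω₀ = 1/√(0.0217·4.77e-05) = 982.9 rad/s.
Step 3 — f₀ = ω₀/(2π) = 156.4 Hz.
Step 4 — Series Q: Q = ω₀L/R = 982.9·0.0217/4700 = 0.004538.
Step 5 — 3dB bandwidth: Δω = ω₀/Q = 2.166e+05 rad/s; BW = Δω/(2π) = 3.447e+04 Hz.

(a) f₀ = 156.4 Hz  (b) Q = 0.004538  (c) BW = 3.447e+04 Hz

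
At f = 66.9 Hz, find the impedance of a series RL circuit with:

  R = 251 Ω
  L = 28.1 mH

Step 1 — Angular frequency: ω = 2π·f = 2π·66.9 = 420.3 rad/s.
Step 2 — Component impedances:
  R: Z = R = 251 Ω
  L: Z = jωL = j·420.3·0.0281 = 0 + j11.81 Ω
Step 3 — Series combination: Z_total = R + L = 251 + j11.81 Ω = 251.3∠2.7° Ω.

Z = 251 + j11.81 Ω = 251.3∠2.7° Ω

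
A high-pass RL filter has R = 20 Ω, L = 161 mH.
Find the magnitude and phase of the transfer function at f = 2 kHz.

Step 1 — Angular frequency: ω = 2π·2000 = 1.257e+04 rad/s.
Step 2 — Transfer function: H(jω) = jωL/(R + jωL).
Step 3 — Numerator jωL = j·2023; denominator R + jωL = 20 + j2023.
Step 4 — H = 0.9999 + j0.009884.
Step 5 — Magnitude: |H| = 1 (-0.0 dB); phase: φ = 0.6°.

|H| = 1 (-0.0 dB), φ = 0.6°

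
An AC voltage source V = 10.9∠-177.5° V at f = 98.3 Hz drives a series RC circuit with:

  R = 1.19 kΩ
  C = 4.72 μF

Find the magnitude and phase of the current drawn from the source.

Step 1 — Angular frequency: ω = 2π·f = 2π·98.3 = 617.6 rad/s.
Step 2 — Component impedances:
  R: Z = R = 1190 Ω
  C: Z = 1/(jωC) = -j/(ω·C) = 0 - j343 Ω
Step 3 — Series combination: Z_total = R + C = 1190 - j343 Ω = 1238∠-16.1° Ω.
Step 4 — Source phasor: V = 10.9∠-177.5° V = -10.89 - j0.4755 V.
Step 5 — Ohm's law: I = V / Z_total = (-10.89 - j0.4755) / (1190 - j343) = -0.008343 - j0.002804 A.
Step 6 — Convert to polar: |I| = 0.008801 A, ∠I = -161.4°.

I = 0.008801∠-161.4° A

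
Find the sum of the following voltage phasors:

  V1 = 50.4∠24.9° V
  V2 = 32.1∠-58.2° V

Step 1 — Convert each phasor to rectangular form:
  V1 = 50.4·(cos(24.9°) + j·sin(24.9°)) = 45.72 + j21.22 V
  V2 = 32.1·(cos(-58.2°) + j·sin(-58.2°)) = 16.92 - j27.28 V
Step 2 — Sum components: V_total = 62.63 - j6.061 V.
Step 3 — Convert to polar: |V_total| = 62.92 V, ∠V_total = -5.5°.

V_total = 62.92∠-5.5° V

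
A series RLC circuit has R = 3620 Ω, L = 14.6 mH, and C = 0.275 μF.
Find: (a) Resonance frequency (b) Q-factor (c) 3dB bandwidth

Step 1 — Resonance condition Im(Z)=0 gives ω₀ = 1/√(LC).
Step 2 — ω₀ = 1/√(0.0146·2.75e-07) = 1.578e+04 rad/s.
Step 3 — f₀ = ω₀/(2π) = 2512 Hz.
Step 4 — Series Q: Q = ω₀L/R = 1.578e+04·0.0146/3620 = 0.06365.
Step 5 — 3dB bandwidth: Δω = ω₀/Q = 2.479e+05 rad/s; BW = Δω/(2π) = 3.946e+04 Hz.

(a) f₀ = 2512 Hz  (b) Q = 0.06365  (c) BW = 3.946e+04 Hz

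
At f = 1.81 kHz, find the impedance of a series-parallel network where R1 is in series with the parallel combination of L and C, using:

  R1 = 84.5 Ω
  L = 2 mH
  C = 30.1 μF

Step 1 — Angular frequency: ω = 2π·f = 2π·1810 = 1.137e+04 rad/s.
Step 2 — Component impedances:
  R1: Z = R = 84.5 Ω
  L: Z = jωL = j·1.137e+04·0.002 = 0 + j22.75 Ω
  C: Z = 1/(jωC) = -j/(ω·C) = 0 - j2.921 Ω
Step 3 — Parallel branch: L || C = 1/(1/L + 1/C) = 0 - j3.352 Ω.
Step 4 — Series with R1: Z_total = R1 + (L || C) = 84.5 - j3.352 Ω = 84.57∠-2.3° Ω.

Z = 84.5 - j3.352 Ω = 84.57∠-2.3° Ω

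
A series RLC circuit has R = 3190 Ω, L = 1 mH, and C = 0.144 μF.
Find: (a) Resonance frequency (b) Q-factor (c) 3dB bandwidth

Step 1 — Resonance condition Im(Z)=0 gives ω₀ = 1/√(LC).
Step 2 — ω₀ = 1/√(0.001·1.44e-07) = 8.333e+04 rad/s.
Step 3 — f₀ = ω₀/(2π) = 1.326e+04 Hz.
Step 4 — Series Q: Q = ω₀L/R = 8.333e+04·0.001/3190 = 0.02612.
Step 5 — 3dB bandwidth: Δω = ω₀/Q = 3.19e+06 rad/s; BW = Δω/(2π) = 5.077e+05 Hz.

(a) f₀ = 1.326e+04 Hz  (b) Q = 0.02612  (c) BW = 5.077e+05 Hz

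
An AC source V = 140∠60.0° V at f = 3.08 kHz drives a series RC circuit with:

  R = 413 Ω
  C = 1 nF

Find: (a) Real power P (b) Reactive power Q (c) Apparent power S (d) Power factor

Step 1 — Angular frequency: ω = 2π·f = 2π·3080 = 1.935e+04 rad/s.
Step 2 — Component impedances:
  R: Z = R = 413 Ω
  C: Z = 1/(jωC) = -j/(ω·C) = 0 - j5.167e+04 Ω
Step 3 — Series combination: Z_total = R + C = 413 - j5.167e+04 Ω = 5.168e+04∠-89.5° Ω.
Step 4 — Source phasor: V = 140∠60.0° V = 70 + j121.2 V.
Step 5 — Current: I = V / Z = -0.002335 + j0.001373 A = 0.002709∠149.5° A.
Step 6 — Complex power: S = V·I* = 0.003031 - j0.3793 VA.
Step 7 — Real power: P = Re(S) = 0.003031 W.
Step 8 — Reactive power: Q = Im(S) = -0.3793 VAR.
Step 9 — Apparent power: |S| = 0.3793 VA.
Step 10 — Power factor: PF = P/|S| = 0.007992 (leading).

(a) P = 0.003031 W  (b) Q = -0.3793 VAR  (c) S = 0.3793 VA  (d) PF = 0.007992 (leading)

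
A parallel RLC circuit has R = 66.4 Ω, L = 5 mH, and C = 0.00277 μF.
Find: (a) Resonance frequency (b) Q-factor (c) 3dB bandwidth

Step 1 — Resonance: ω₀ = 1/√(LC) = 1/√(0.005·2.77e-09) = 2.687e+05 rad/s.
Step 2 — f₀ = ω₀/(2π) = 4.277e+04 Hz.
Step 3 — Parallel Q: Q = R/(ω₀L) = 66.4/(2.687e+05·0.005) = 0.04942.
Step 4 — Bandwidth: Δω = ω₀/Q = 5.437e+06 rad/s; BW = Δω/(2π) = 8.653e+05 Hz.

(a) f₀ = 4.277e+04 Hz  (b) Q = 0.04942  (c) BW = 8.653e+05 Hz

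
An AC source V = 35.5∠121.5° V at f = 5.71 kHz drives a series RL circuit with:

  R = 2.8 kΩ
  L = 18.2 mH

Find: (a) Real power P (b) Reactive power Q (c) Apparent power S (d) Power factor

Step 1 — Angular frequency: ω = 2π·f = 2π·5710 = 3.588e+04 rad/s.
Step 2 — Component impedances:
  R: Z = R = 2800 Ω
  L: Z = jωL = j·3.588e+04·0.0182 = 0 + j653 Ω
Step 3 — Series combination: Z_total = R + L = 2800 + j653 Ω = 2875∠13.1° Ω.
Step 4 — Source phasor: V = 35.5∠121.5° V = -18.55 + j30.27 V.
Step 5 — Current: I = V / Z = -0.003892 + j0.01172 A = 0.01235∠108.4° A.
Step 6 — Complex power: S = V·I* = 0.4269 + j0.09955 VA.
Step 7 — Real power: P = Re(S) = 0.4269 W.
Step 8 — Reactive power: Q = Im(S) = 0.09955 VAR.
Step 9 — Apparent power: |S| = 0.4383 VA.
Step 10 — Power factor: PF = P/|S| = 0.9739 (lagging).

(a) P = 0.4269 W  (b) Q = 0.09955 VAR  (c) S = 0.4383 VA  (d) PF = 0.9739 (lagging)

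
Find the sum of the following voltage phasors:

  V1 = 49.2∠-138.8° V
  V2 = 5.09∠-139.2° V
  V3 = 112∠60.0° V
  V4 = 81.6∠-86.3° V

Step 1 — Convert each phasor to rectangular form:
  V1 = 49.2·(cos(-138.8°) + j·sin(-138.8°)) = -37.02 - j32.41 V
  V2 = 5.09·(cos(-139.2°) + j·sin(-139.2°)) = -3.853 - j3.326 V
  V3 = 112·(cos(60.0°) + j·sin(60.0°)) = 56 + j96.99 V
  V4 = 81.6·(cos(-86.3°) + j·sin(-86.3°)) = 5.266 - j81.43 V
Step 2 — Sum components: V_total = 20.39 - j20.17 V.
Step 3 — Convert to polar: |V_total| = 28.68 V, ∠V_total = -44.7°.

V_total = 28.68∠-44.7° V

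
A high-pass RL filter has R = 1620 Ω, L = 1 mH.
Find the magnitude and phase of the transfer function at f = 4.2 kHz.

Step 1 — Angular frequency: ω = 2π·4200 = 2.639e+04 rad/s.
Step 2 — Transfer function: H(jω) = jωL/(R + jωL).
Step 3 — Numerator jωL = j·26.39; denominator R + jωL = 1620 + j26.39.
Step 4 — H = 0.0002653 + j0.01629.
Step 5 — Magnitude: |H| = 0.01629 (-35.8 dB); phase: φ = 89.1°.

|H| = 0.01629 (-35.8 dB), φ = 89.1°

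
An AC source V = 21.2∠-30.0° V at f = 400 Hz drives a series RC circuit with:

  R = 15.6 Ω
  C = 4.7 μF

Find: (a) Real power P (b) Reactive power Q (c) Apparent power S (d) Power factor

Step 1 — Angular frequency: ω = 2π·f = 2π·400 = 2513 rad/s.
Step 2 — Component impedances:
  R: Z = R = 15.6 Ω
  C: Z = 1/(jωC) = -j/(ω·C) = 0 - j84.66 Ω
Step 3 — Series combination: Z_total = R + C = 15.6 - j84.66 Ω = 86.08∠-79.6° Ω.
Step 4 — Source phasor: V = 21.2∠-30.0° V = 18.36 - j10.6 V.
Step 5 — Current: I = V / Z = 0.1598 + j0.1874 A = 0.2463∠49.6° A.
Step 6 — Complex power: S = V·I* = 0.9462 - j5.135 VA.
Step 7 — Real power: P = Re(S) = 0.9462 W.
Step 8 — Reactive power: Q = Im(S) = -5.135 VAR.
Step 9 — Apparent power: |S| = 5.221 VA.
Step 10 — Power factor: PF = P/|S| = 0.1812 (leading).

(a) P = 0.9462 W  (b) Q = -5.135 VAR  (c) S = 5.221 VA  (d) PF = 0.1812 (leading)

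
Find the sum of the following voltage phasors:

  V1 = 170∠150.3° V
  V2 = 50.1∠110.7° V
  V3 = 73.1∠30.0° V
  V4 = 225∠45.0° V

Step 1 — Convert each phasor to rectangular form:
  V1 = 170·(cos(150.3°) + j·sin(150.3°)) = -147.7 + j84.23 V
  V2 = 50.1·(cos(110.7°) + j·sin(110.7°)) = -17.71 + j46.87 V
  V3 = 73.1·(cos(30.0°) + j·sin(30.0°)) = 63.31 + j36.55 V
  V4 = 225·(cos(45.0°) + j·sin(45.0°)) = 159.1 + j159.1 V
Step 2 — Sum components: V_total = 57.03 + j326.7 V.
Step 3 — Convert to polar: |V_total| = 331.7 V, ∠V_total = 80.1°.

V_total = 331.7∠80.1° V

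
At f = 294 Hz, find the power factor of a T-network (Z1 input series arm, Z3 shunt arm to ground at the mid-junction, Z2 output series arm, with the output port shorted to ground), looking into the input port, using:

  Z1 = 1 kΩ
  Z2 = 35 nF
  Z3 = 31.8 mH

Step 1 — Angular frequency: ω = 2π·f = 2π·294 = 1847 rad/s.
Step 2 — Component impedances:
  Z1: Z = R = 1000 Ω
  Z2: Z = 1/(jωC) = -j/(ω·C) = 0 - j1.547e+04 Ω
  Z3: Z = jωL = j·1847·0.0318 = 0 + j58.74 Ω
Step 3 — With the output port shorted to ground, the output series arm Z2 runs from the junction to ground; the shunt arm Z3 also runs from the junction to ground. They appear in parallel: Z3 || Z2 = 0 + j58.97 Ω.
Step 4 — Series with input arm Z1: Z_in = Z1 + (Z3 || Z2) = 1000 + j58.97 Ω = 1002∠3.4° Ω.
Step 5 — Power factor: PF = cos(φ) = Re(Z)/|Z| = 1000/1001.7 = 0.9983.
Step 6 — Type: Im(Z) = 58.97 ⇒ lagging (phase φ = 3.4°).

PF = 0.9983 (lagging, φ = 3.4°)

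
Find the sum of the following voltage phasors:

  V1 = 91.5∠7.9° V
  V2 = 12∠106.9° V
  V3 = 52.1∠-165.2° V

Step 1 — Convert each phasor to rectangular form:
  V1 = 91.5·(cos(7.9°) + j·sin(7.9°)) = 90.63 + j12.58 V
  V2 = 12·(cos(106.9°) + j·sin(106.9°)) = -3.488 + j11.48 V
  V3 = 52.1·(cos(-165.2°) + j·sin(-165.2°)) = -50.37 - j13.31 V
Step 2 — Sum components: V_total = 36.77 + j10.75 V.
Step 3 — Convert to polar: |V_total| = 38.31 V, ∠V_total = 16.3°.

V_total = 38.31∠16.3° V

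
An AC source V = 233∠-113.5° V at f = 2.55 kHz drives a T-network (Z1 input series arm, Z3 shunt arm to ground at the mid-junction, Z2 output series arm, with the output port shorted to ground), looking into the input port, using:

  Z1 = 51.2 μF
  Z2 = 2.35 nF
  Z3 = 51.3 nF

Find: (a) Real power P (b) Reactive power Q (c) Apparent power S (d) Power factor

Step 1 — Angular frequency: ω = 2π·f = 2π·2550 = 1.602e+04 rad/s.
Step 2 — Component impedances:
  Z1: Z = 1/(jωC) = -j/(ω·C) = 0 - j1.219 Ω
  Z2: Z = 1/(jωC) = -j/(ω·C) = 0 - j2.656e+04 Ω
  Z3: Z = 1/(jωC) = -j/(ω·C) = 0 - j1217 Ω
Step 3 — With the output port shorted to ground, the output series arm Z2 runs from the junction to ground; the shunt arm Z3 also runs from the junction to ground. They appear in parallel: Z3 || Z2 = 0 - j1163 Ω.
Step 4 — Series with input arm Z1: Z_in = Z1 + (Z3 || Z2) = 0 - j1165 Ω = 1165∠-90.0° Ω.
Step 5 — Source phasor: V = 233∠-113.5° V = -92.91 - j213.7 V.
Step 6 — Current: I = V / Z = 0.1835 - j0.07978 A = 0.2001∠-23.5° A.
Step 7 — Complex power: S = V·I* = 0 - j46.62 VA.
Step 8 — Real power: P = Re(S) = 0 W.
Step 9 — Reactive power: Q = Im(S) = -46.62 VAR.
Step 10 — Apparent power: |S| = 46.62 VA.
Step 11 — Power factor: PF = P/|S| = 0 (leading).

(a) P = 0 W  (b) Q = -46.62 VAR  (c) S = 46.62 VA  (d) PF = 0 (leading)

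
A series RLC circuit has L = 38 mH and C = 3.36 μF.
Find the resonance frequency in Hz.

Step 1 — Resonance condition Im(Z)=0 gives ω₀ = 1/√(LC).
Step 2 — ω₀ = 1/√(0.038·3.36e-06) = 2799 rad/s.
Step 3 — f₀ = ω₀/(2π) = 445.4 Hz.

f₀ = 445.4 Hz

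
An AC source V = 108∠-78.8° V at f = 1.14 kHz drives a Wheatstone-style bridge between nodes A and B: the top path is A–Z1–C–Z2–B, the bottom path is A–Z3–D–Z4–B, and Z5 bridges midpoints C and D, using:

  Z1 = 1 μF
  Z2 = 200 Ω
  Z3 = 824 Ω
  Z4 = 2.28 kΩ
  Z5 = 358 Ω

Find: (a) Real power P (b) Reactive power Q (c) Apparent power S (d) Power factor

Step 1 — Angular frequency: ω = 2π·f = 2π·1140 = 7163 rad/s.
Step 2 — Component impedances:
  Z1: Z = 1/(jωC) = -j/(ω·C) = 0 - j139.6 Ω
  Z2: Z = R = 200 Ω
  Z3: Z = R = 824 Ω
  Z4: Z = R = 2280 Ω
  Z5: Z = R = 358 Ω
Step 3 — Bridge requires nodal analysis (the Z5 bridge couples midpoints C and D, so the two paths cannot be reduced to a simple series/parallel combination). Setting node B to ground and injecting 1 A at node A, the 3-node admittance system at A, C, D solves to V_A = Z_AB = 201.5 - j131.5 Ω = 240.6∠-33.1° Ω.
Step 4 — Source phasor: V = 108∠-78.8° V = 20.98 - j105.9 V.
Step 5 — Current: I = V / Z = 0.3137 - j0.3211 A = 0.4489∠-45.7° A.
Step 6 — Complex power: S = V·I* = 40.6 - j26.49 VA.
Step 7 — Real power: P = Re(S) = 40.6 W.
Step 8 — Reactive power: Q = Im(S) = -26.49 VAR.
Step 9 — Apparent power: |S| = 48.48 VA.
Step 10 — Power factor: PF = P/|S| = 0.8374 (leading).

(a) P = 40.6 W  (b) Q = -26.49 VAR  (c) S = 48.48 VA  (d) PF = 0.8374 (leading)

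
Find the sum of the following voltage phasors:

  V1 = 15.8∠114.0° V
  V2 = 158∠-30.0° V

Step 1 — Convert each phasor to rectangular form:
  V1 = 15.8·(cos(114.0°) + j·sin(114.0°)) = -6.426 + j14.43 V
  V2 = 158·(cos(-30.0°) + j·sin(-30.0°)) = 136.8 - j79 V
Step 2 — Sum components: V_total = 130.4 - j64.57 V.
Step 3 — Convert to polar: |V_total| = 145.5 V, ∠V_total = -26.3°.

V_total = 145.5∠-26.3° V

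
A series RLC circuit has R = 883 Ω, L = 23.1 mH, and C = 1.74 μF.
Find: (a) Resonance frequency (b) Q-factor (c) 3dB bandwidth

Step 1 — Resonance: ω₀ = 1/√(LC) = 1/√(0.0231·1.74e-06) = 4988 rad/s.
Step 2 — f₀ = ω₀/(2π) = 793.9 Hz.
Step 3 — Series Q: Q = ω₀L/R = 4988·0.0231/883 = 0.1305.
Step 4 — Bandwidth: Δω = ω₀/Q = 3.823e+04 rad/s; BW = Δω/(2π) = 6084 Hz.

(a) f₀ = 793.9 Hz  (b) Q = 0.1305  (c) BW = 6084 Hz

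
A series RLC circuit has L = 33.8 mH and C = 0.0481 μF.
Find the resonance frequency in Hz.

Step 1 — Resonance condition Im(Z)=0 gives ω₀ = 1/√(LC).
Step 2 — ω₀ = 1/√(0.0338·4.81e-08) = 2.48e+04 rad/s.
Step 3 — f₀ = ω₀/(2π) = 3947 Hz.

f₀ = 3947 Hz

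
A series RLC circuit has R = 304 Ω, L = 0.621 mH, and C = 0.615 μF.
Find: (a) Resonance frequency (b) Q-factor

Step 1 — Resonance condition Im(Z)=0 gives ω₀ = 1/√(LC).
Step 2 — ω₀ = 1/√(0.000621·6.15e-07) = 5.117e+04 rad/s.
Step 3 — f₀ = ω₀/(2π) = 8144 Hz.
Step 4 — Series Q: Q = ω₀L/R = 5.117e+04·0.000621/304 = 0.1045.

(a) f₀ = 8144 Hz  (b) Q = 0.1045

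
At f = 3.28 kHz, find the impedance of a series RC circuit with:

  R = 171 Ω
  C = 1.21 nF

Step 1 — Angular frequency: ω = 2π·f = 2π·3280 = 2.061e+04 rad/s.
Step 2 — Component impedances:
  R: Z = R = 171 Ω
  C: Z = 1/(jωC) = -j/(ω·C) = 0 - j4.01e+04 Ω
Step 3 — Series combination: Z_total = R + C = 171 - j4.01e+04 Ω = 4.01e+04∠-89.8° Ω.

Z = 171 - j4.01e+04 Ω = 4.01e+04∠-89.8° Ω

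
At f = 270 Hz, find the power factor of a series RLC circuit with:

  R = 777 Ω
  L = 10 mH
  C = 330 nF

Step 1 — Angular frequency: ω = 2π·f = 2π·270 = 1696 rad/s.
Step 2 — Component impedances:
  R: Z = R = 777 Ω
  L: Z = jωL = j·1696·0.01 = 0 + j16.96 Ω
  C: Z = 1/(jωC) = -j/(ω·C) = 0 - j1786 Ω
Step 3 — Series combination: Z_total = R + L + C = 777 - j1769 Ω = 1932∠-66.3° Ω.
Step 4 — Power factor: PF = cos(φ) = Re(Z)/|Z| = 777/1932.4 = 0.4021.
Step 5 — Type: Im(Z) = -1769 ⇒ leading (phase φ = -66.3°).

PF = 0.4021 (leading, φ = -66.3°)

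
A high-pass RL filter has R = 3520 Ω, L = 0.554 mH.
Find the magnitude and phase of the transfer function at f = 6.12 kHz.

Step 1 — Angular frequency: ω = 2π·6120 = 3.845e+04 rad/s.
Step 2 — Transfer function: H(jω) = jωL/(R + jωL).
Step 3 — Numerator jωL = j·21.3; denominator R + jωL = 3520 + j21.3.
Step 4 — H = 3.663e-05 + j0.006052.
Step 5 — Magnitude: |H| = 0.006052 (-44.4 dB); phase: φ = 89.7°.

|H| = 0.006052 (-44.4 dB), φ = 89.7°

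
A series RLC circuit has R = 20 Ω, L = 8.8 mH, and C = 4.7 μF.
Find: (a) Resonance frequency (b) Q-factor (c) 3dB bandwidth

Step 1 — Resonance: ω₀ = 1/√(LC) = 1/√(0.0088·4.7e-06) = 4917 rad/s.
Step 2 — f₀ = ω₀/(2π) = 782.6 Hz.
Step 3 — Series Q: Q = ω₀L/R = 4917·0.0088/20 = 2.164.
Step 4 — Bandwidth: Δω = ω₀/Q = 2273 rad/s; BW = Δω/(2π) = 361.7 Hz.

(a) f₀ = 782.6 Hz  (b) Q = 2.164  (c) BW = 361.7 Hz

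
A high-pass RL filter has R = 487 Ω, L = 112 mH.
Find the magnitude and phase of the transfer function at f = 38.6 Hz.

Step 1 — Angular frequency: ω = 2π·38.6 = 242.5 rad/s.
Step 2 — Transfer function: H(jω) = jωL/(R + jωL).
Step 3 — Numerator jωL = j·27.16; denominator R + jωL = 487 + j27.16.
Step 4 — H = 0.003101 + j0.0556.
Step 5 — Magnitude: |H| = 0.05569 (-25.1 dB); phase: φ = 86.8°.

|H| = 0.05569 (-25.1 dB), φ = 86.8°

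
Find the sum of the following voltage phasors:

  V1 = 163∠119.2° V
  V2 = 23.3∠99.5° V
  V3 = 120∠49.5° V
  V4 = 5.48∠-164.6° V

Step 1 — Convert each phasor to rectangular form:
  V1 = 163·(cos(119.2°) + j·sin(119.2°)) = -79.52 + j142.3 V
  V2 = 23.3·(cos(99.5°) + j·sin(99.5°)) = -3.846 + j22.98 V
  V3 = 120·(cos(49.5°) + j·sin(49.5°)) = 77.93 + j91.25 V
  V4 = 5.48·(cos(-164.6°) + j·sin(-164.6°)) = -5.283 - j1.455 V
Step 2 — Sum components: V_total = -10.72 + j255.1 V.
Step 3 — Convert to polar: |V_total| = 255.3 V, ∠V_total = 92.4°.

V_total = 255.3∠92.4° V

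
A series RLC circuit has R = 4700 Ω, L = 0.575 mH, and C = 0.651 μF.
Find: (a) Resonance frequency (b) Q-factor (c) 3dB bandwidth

Step 1 — Resonance: ω₀ = 1/√(LC) = 1/√(0.000575·6.51e-07) = 5.169e+04 rad/s.
Step 2 — f₀ = ω₀/(2π) = 8226 Hz.
Step 3 — Series Q: Q = ω₀L/R = 5.169e+04·0.000575/4700 = 0.006323.
Step 4 — Bandwidth: Δω = ω₀/Q = 8.174e+06 rad/s; BW = Δω/(2π) = 1.301e+06 Hz.

(a) f₀ = 8226 Hz  (b) Q = 0.006323  (c) BW = 1.301e+06 Hz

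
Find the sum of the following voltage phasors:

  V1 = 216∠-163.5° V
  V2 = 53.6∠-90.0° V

Step 1 — Convert each phasor to rectangular form:
  V1 = 216·(cos(-163.5°) + j·sin(-163.5°)) = -207.1 - j61.35 V
  V2 = 53.6·(cos(-90.0°) + j·sin(-90.0°)) = 0 - j53.6 V
Step 2 — Sum components: V_total = -207.1 - j114.9 V.
Step 3 — Convert to polar: |V_total| = 236.9 V, ∠V_total = -151.0°.

V_total = 236.9∠-151.0° V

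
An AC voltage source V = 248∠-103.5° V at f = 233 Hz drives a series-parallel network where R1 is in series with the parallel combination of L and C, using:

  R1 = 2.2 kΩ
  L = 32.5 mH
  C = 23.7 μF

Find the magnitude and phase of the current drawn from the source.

Step 1 — Angular frequency: ω = 2π·f = 2π·233 = 1464 rad/s.
Step 2 — Component impedances:
  R1: Z = R = 2200 Ω
  L: Z = jωL = j·1464·0.0325 = 0 + j47.58 Ω
  C: Z = 1/(jωC) = -j/(ω·C) = 0 - j28.82 Ω
Step 3 — Parallel branch: L || C = 1/(1/L + 1/C) = 0 - j73.11 Ω.
Step 4 — Series with R1: Z_total = R1 + (L || C) = 2200 - j73.11 Ω = 2201∠-1.9° Ω.
Step 5 — Source phasor: V = 248∠-103.5° V = -57.89 - j241.1 V.
Step 6 — Ohm's law: I = V / Z_total = (-57.89 - j241.1) / (2200 - j73.11) = -0.02265 - j0.1104 A.
Step 7 — Convert to polar: |I| = 0.1127 A, ∠I = -101.6°.

I = 0.1127∠-101.6° A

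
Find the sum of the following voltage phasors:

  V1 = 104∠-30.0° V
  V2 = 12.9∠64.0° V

Step 1 — Convert each phasor to rectangular form:
  V1 = 104·(cos(-30.0°) + j·sin(-30.0°)) = 90.07 - j52 V
  V2 = 12.9·(cos(64.0°) + j·sin(64.0°)) = 5.655 + j11.59 V
Step 2 — Sum components: V_total = 95.72 - j40.41 V.
Step 3 — Convert to polar: |V_total| = 103.9 V, ∠V_total = -22.9°.

V_total = 103.9∠-22.9° V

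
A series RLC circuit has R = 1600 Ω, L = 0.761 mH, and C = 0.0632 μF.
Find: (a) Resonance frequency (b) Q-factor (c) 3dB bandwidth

Step 1 — Resonance condition Im(Z)=0 gives ω₀ = 1/√(LC).
Step 2 — ω₀ = 1/√(0.000761·6.32e-08) = 1.442e+05 rad/s.
Step 3 — f₀ = ω₀/(2π) = 2.295e+04 Hz.
Step 4 — Series Q: Q = ω₀L/R = 1.442e+05·0.000761/1600 = 0.06858.
Step 5 — 3dB bandwidth: Δω = ω₀/Q = 2.102e+06 rad/s; BW = Δω/(2π) = 3.346e+05 Hz.

(a) f₀ = 2.295e+04 Hz  (b) Q = 0.06858  (c) BW = 3.346e+05 Hz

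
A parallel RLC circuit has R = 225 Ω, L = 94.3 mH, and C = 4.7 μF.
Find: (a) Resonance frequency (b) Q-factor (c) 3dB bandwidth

Step 1 — Resonance: ω₀ = 1/√(LC) = 1/√(0.0943·4.7e-06) = 1502 rad/s.
Step 2 — f₀ = ω₀/(2π) = 239.1 Hz.
Step 3 — Parallel Q: Q = R/(ω₀L) = 225/(1502·0.0943) = 1.588.
Step 4 — Bandwidth: Δω = ω₀/Q = 945.6 rad/s; BW = Δω/(2π) = 150.5 Hz.

(a) f₀ = 239.1 Hz  (b) Q = 1.588  (c) BW = 150.5 Hz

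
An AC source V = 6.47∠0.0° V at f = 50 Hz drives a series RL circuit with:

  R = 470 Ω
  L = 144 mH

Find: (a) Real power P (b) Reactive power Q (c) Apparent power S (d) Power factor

Step 1 — Angular frequency: ω = 2π·f = 2π·50 = 314.2 rad/s.
Step 2 — Component impedances:
  R: Z = R = 470 Ω
  L: Z = jωL = j·314.2·0.144 = 0 + j45.24 Ω
Step 3 — Series combination: Z_total = R + L = 470 + j45.24 Ω = 472.2∠5.5° Ω.
Step 4 — Source phasor: V = 6.47∠0.0° V = 6.47 V.
Step 5 — Current: I = V / Z = 0.01364 - j0.001313 A = 0.0137∠-5.5° A.
Step 6 — Complex power: S = V·I* = 0.08825 + j0.008494 VA.
Step 7 — Real power: P = Re(S) = 0.08825 W.
Step 8 — Reactive power: Q = Im(S) = 0.008494 VAR.
Step 9 — Apparent power: |S| = 0.08866 VA.
Step 10 — Power factor: PF = P/|S| = 0.9954 (lagging).

(a) P = 0.08825 W  (b) Q = 0.008494 VAR  (c) S = 0.08866 VA  (d) PF = 0.9954 (lagging)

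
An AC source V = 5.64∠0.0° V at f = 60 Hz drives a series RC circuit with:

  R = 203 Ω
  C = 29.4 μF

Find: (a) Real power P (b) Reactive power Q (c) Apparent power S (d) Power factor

Step 1 — Angular frequency: ω = 2π·f = 2π·60 = 377 rad/s.
Step 2 — Component impedances:
  R: Z = R = 203 Ω
  C: Z = 1/(jωC) = -j/(ω·C) = 0 - j90.22 Ω
Step 3 — Series combination: Z_total = R + C = 203 - j90.22 Ω = 222.1∠-24.0° Ω.
Step 4 — Source phasor: V = 5.64∠0.0° V = 5.64 V.
Step 5 — Current: I = V / Z = 0.0232 + j0.01031 A = 0.02539∠24.0° A.
Step 6 — Complex power: S = V·I* = 0.1308 - j0.05816 VA.
Step 7 — Real power: P = Re(S) = 0.1308 W.
Step 8 — Reactive power: Q = Im(S) = -0.05816 VAR.
Step 9 — Apparent power: |S| = 0.1432 VA.
Step 10 — Power factor: PF = P/|S| = 0.9138 (leading).

(a) P = 0.1308 W  (b) Q = -0.05816 VAR  (c) S = 0.1432 VA  (d) PF = 0.9138 (leading)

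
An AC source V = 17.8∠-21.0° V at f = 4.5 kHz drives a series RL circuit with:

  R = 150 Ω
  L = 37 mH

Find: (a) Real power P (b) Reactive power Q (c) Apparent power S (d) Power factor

Step 1 — Angular frequency: ω = 2π·f = 2π·4500 = 2.827e+04 rad/s.
Step 2 — Component impedances:
  R: Z = R = 150 Ω
  L: Z = jωL = j·2.827e+04·0.037 = 0 + j1046 Ω
Step 3 — Series combination: Z_total = R + L = 150 + j1046 Ω = 1057∠81.8° Ω.
Step 4 — Source phasor: V = 17.8∠-21.0° V = 16.62 - j6.379 V.
Step 5 — Current: I = V / Z = -0.003743 - j0.01642 A = 0.01684∠-102.8° A.
Step 6 — Complex power: S = V·I* = 0.04255 + j0.2968 VA.
Step 7 — Real power: P = Re(S) = 0.04255 W.
Step 8 — Reactive power: Q = Im(S) = 0.2968 VAR.
Step 9 — Apparent power: |S| = 0.2998 VA.
Step 10 — Power factor: PF = P/|S| = 0.1419 (lagging).

(a) P = 0.04255 W  (b) Q = 0.2968 VAR  (c) S = 0.2998 VA  (d) PF = 0.1419 (lagging)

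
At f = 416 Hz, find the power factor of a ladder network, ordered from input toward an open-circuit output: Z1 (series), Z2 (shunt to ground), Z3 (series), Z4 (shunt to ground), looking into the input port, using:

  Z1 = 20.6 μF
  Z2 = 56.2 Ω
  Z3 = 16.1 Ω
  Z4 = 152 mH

Step 1 — Angular frequency: ω = 2π·f = 2π·416 = 2614 rad/s.
Step 2 — Component impedances:
  Z1: Z = 1/(jωC) = -j/(ω·C) = 0 - j18.57 Ω
  Z2: Z = R = 56.2 Ω
  Z3: Z = R = 16.1 Ω
  Z4: Z = jωL = j·2614·0.152 = 0 + j397.3 Ω
Step 3 — Ladder network (open output): work backward from the far end, alternating series and parallel combinations. Z_in = 54.8 - j10.88 Ω = 55.87∠-11.2° Ω.
Step 4 — Power factor: PF = cos(φ) = Re(Z)/|Z| = 54.8/55.869 = 0.9809.
Step 5 — Type: Im(Z) = -10.88 ⇒ leading (phase φ = -11.2°).

PF = 0.9809 (leading, φ = -11.2°)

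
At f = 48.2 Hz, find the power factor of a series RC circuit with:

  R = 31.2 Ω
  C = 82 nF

Step 1 — Angular frequency: ω = 2π·f = 2π·48.2 = 302.8 rad/s.
Step 2 — Component impedances:
  R: Z = R = 31.2 Ω
  C: Z = 1/(jωC) = -j/(ω·C) = 0 - j4.027e+04 Ω
Step 3 — Series combination: Z_total = R + C = 31.2 - j4.027e+04 Ω = 4.027e+04∠-90.0° Ω.
Step 4 — Power factor: PF = cos(φ) = Re(Z)/|Z| = 31.2/4.027e+04 = 0.0007748.
Step 5 — Type: Im(Z) = -4.027e+04 ⇒ leading (phase φ = -90.0°).

PF = 0.0007748 (leading, φ = -90.0°)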